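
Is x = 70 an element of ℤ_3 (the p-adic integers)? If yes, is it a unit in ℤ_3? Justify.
x ∈ ℤ_3^× (unit); v_3(x) = 0

ℤ_3 = {x ∈ ℚ_3 : v_3(x) ≥ 0} and ℤ_3^× = {x ∈ ℤ_3 : v_3(x) = 0}. Here v_3(70) = v_3(num) − v_3(den) = 0; compare against these criteria.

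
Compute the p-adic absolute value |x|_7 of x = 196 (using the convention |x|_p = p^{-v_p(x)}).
|196|_7 = 1/49

Step 1 — compute v_7(x) by factoring powers of 7 out of the numerator and denominator: v_7(196) = 2. Step 2 — apply |x|_p = p^{-v_p(x)} = 7^{-2} = 1/49.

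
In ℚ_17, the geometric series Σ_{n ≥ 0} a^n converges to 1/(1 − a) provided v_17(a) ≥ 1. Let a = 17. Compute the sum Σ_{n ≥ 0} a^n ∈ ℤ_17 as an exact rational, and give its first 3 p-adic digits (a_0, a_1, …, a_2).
Σ a^n = 1/(1 − a) = -1/16;  first 3 digits = (1, 1, 1)

v_17(a) = 1 ≥ 1, so the series converges in ℤ_17 to 1/(1 − a) = 1/(1 − 17) = -1/16. Expand this rational in ℤ_17: compute digits iteratively via d_i = x_i mod 17, x_{i+1} = (x_i − d_i)/17. The first 3 digits are (1, 1, 1).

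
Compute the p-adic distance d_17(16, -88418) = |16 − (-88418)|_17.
d_17(16, -88418) = 1/4913

Step 1 — x − y = 16 − (-88418) = 88434. Step 2 — v_17(88434) = 3 (factor: 88434 = (17^3 · 18); the sign does not affect v_p). Step 3 — |x − y|_17 = 17^{-3} = 1/4913.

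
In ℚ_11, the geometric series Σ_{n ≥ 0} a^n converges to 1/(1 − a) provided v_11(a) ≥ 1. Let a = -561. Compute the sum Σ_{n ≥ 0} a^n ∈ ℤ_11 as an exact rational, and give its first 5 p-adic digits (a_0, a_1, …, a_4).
Σ a^n = 1/(1 − a) = 1/562;  first 5 digits = (1, 4, 0, 3, 10)

v_11(a) = 1 ≥ 1, so the series converges in ℤ_11 to 1/(1 − a) = 1/(1 − (-561)) = 1/562. Expand this rational in ℤ_11: compute digits iteratively via d_i = x_i mod 11, x_{i+1} = (x_i − d_i)/11. The first 5 digits are (1, 4, 0, 3, 10).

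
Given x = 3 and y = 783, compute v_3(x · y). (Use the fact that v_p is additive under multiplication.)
v_3(2349) = 4

v_p(x) = 1 (factor: 3 = 3^1 · 1); v_p(y) = 3 (factor: 783 = 3^3 · 29). Additivity: v_p(xy) = v_p(x) + v_p(y) = 1 + 3 = 4. (Direct check: xy = 2349 = 3^4 · (29).)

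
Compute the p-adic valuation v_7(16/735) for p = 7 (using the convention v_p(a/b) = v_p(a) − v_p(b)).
v_7(16/735) = -2

Factor powers of 7 from the numerator and denominator of the reduced fraction: 16 = 7^0 · 16 and 735 = 7^2 · 15. Apply v_p(a/b) = v_p(a) − v_p(b): v_7(16/735) = 0 − 2 = -2.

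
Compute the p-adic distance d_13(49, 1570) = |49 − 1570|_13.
d_13(49, 1570) = 1/169

Step 1 — x − y = 49 − 1570 = -1521. Step 2 — v_13(-1521) = 2 (factor: -1521 = −(13^2 · 9); the sign does not affect v_p). Step 3 — |x − y|_13 = 13^{-2} = 1/169.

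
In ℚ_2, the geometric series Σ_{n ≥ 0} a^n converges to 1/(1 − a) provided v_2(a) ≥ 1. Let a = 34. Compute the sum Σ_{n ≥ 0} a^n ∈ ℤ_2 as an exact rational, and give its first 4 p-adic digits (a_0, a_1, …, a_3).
Σ a^n = 1/(1 − a) = -1/33;  first 4 digits = (1, 1, 1, 1)

v_2(a) = 1 ≥ 1, so the series converges in ℤ_2 to 1/(1 − a) = 1/(1 − 34) = -1/33. Expand this rational in ℤ_2: compute digits iteratively via d_i = x_i mod 2, x_{i+1} = (x_i − d_i)/2. The first 4 digits are (1, 1, 1, 1).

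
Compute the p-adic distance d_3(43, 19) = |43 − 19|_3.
d_3(43, 19) = 1/3

Step 1 — x − y = 43 − 19 = 24. Step 2 — v_3(24) = 1 (factor: 24 = (3^1 · 8); the sign does not affect v_p). Step 3 — |x − y|_3 = 3^{-1} = 1/3.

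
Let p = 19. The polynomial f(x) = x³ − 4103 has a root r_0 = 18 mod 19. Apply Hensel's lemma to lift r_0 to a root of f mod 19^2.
r_1 = 284 (mod 361)

Hensel: r_{i+1} = r_i − f(r_i)/f′(r_i) mod 19^{i+2}, where f′(x) = 3x². Iterate:
  r_0 = 18 (mod 19)
  r_1 = 284 (mod 361)
Final: r = 284 with f(r) ≡ 0 mod 19^2.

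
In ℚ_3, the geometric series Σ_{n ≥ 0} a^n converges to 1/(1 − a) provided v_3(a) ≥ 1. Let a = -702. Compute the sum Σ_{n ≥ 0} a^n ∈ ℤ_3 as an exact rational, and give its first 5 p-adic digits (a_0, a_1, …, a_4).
Σ a^n = 1/(1 − a) = 1/703;  first 5 digits = (1, 0, 0, 1, 0)

v_3(a) = 3 ≥ 1, so the series converges in ℤ_3 to 1/(1 − a) = 1/(1 − (-702)) = 1/703. Expand this rational in ℤ_3: compute digits iteratively via d_i = x_i mod 3, x_{i+1} = (x_i − d_i)/3. The first 5 digits are (1, 0, 0, 1, 0).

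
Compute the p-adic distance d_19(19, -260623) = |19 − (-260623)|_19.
d_19(19, -260623) = 1/130321

Step 1 — x − y = 19 − (-260623) = 260642. Step 2 — v_19(260642) = 4 (factor: 260642 = (19^4 · 2); the sign does not affect v_p). Step 3 — |x − y|_19 = 19^{-4} = 1/130321.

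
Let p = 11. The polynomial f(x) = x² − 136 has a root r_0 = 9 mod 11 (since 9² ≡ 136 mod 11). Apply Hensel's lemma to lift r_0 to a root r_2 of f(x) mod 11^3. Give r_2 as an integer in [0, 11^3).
r_2 = 570 (mod 1331)

Hensel's recurrence: r_{i+1} = r_i − f(r_i)·(f′(r_i))^{-1} mod 11^{i+2}, with f′(x) = 2x. Iterate:
  r_0 = 9 (mod 11)
  r_1 = 86 (mod 121)
  r_2 = 570 (mod 1331)
Final: r_2 = 570, and one checks f(r_2) ≡ 0 mod 11^3.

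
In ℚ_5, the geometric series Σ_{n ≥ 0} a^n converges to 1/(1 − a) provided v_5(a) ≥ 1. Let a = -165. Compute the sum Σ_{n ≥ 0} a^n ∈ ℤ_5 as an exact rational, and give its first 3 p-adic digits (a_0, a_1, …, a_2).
Σ a^n = 1/(1 − a) = 1/166;  first 3 digits = (1, 2, 2)

v_5(a) = 1 ≥ 1, so the series converges in ℤ_5 to 1/(1 − a) = 1/(1 − (-165)) = 1/166. Expand this rational in ℤ_5: compute digits iteratively via d_i = x_i mod 5, x_{i+1} = (x_i − d_i)/5. The first 3 digits are (1, 2, 2).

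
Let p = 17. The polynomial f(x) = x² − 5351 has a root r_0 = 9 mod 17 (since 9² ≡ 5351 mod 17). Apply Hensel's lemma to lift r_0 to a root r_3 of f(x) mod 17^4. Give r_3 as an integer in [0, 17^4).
r_3 = 4412 (mod 83521)

Hensel's recurrence: r_{i+1} = r_i − f(r_i)·(f′(r_i))^{-1} mod 17^{i+2}, with f′(x) = 2x. Iterate:
  r_0 = 9 (mod 17)
  r_1 = 77 (mod 289)
  r_2 = 4412 (mod 4913)
  r_3 = 4412 (mod 83521)
Final: r_3 = 4412, and one checks f(r_3) ≡ 0 mod 17^4.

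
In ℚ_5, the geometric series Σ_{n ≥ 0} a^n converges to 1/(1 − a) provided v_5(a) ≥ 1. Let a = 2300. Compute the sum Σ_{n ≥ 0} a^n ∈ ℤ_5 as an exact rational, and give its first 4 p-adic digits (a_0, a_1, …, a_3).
Σ a^n = 1/(1 − a) = -1/2299;  first 4 digits = (1, 0, 2, 3)

v_5(a) = 2 ≥ 1, so the series converges in ℤ_5 to 1/(1 − a) = 1/(1 − 2300) = -1/2299. Expand this rational in ℤ_5: compute digits iteratively via d_i = x_i mod 5, x_{i+1} = (x_i − d_i)/5. The first 4 digits are (1, 0, 2, 3).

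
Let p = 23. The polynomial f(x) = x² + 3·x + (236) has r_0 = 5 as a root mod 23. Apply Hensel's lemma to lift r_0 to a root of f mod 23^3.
r_2 = 2995 (mod 12167)

Hensel: r_{i+1} = r_i − f(r_i)·(f′(r_i))^{-1} mod 23^{i+2}, f′(x) = 2x + 3. Iterate:
  r_0 = 5 (mod 23)
  r_1 = 350 (mod 529)
  r_2 = 2995 (mod 12167)
Final: r = 2995 satisfies f(r) ≡ 0 mod 23^3.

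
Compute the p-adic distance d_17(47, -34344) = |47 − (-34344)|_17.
d_17(47, -34344) = 1/4913

Step 1 — x − y = 47 − (-34344) = 34391. Step 2 — v_17(34391) = 3 (factor: 34391 = (17^3 · 7); the sign does not affect v_p). Step 3 — |x − y|_17 = 17^{-3} = 1/4913.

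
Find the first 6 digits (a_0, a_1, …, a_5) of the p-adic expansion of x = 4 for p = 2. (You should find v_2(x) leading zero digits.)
(a_0, …, a_5) = (0, 0, 1, 0, 0, 0)

v_2(4) = 2, so a_0 = ... = a_1 = 0. Factor out: x = 2^2 · u with u = 1 a unit in ℤ_2. Expand u iteratively via a_{v+i} = u_i mod 2, u_{i+1} = (u_i − a_{v+i})/2:
  u_0 = 1;  a_2 = 1;  u_1 = (u_0 − 1)/2 = 0
  u_1 = 0;  a_3 = 0;  u_2 = (u_1 − 0)/2 = 0
  u_2 = 0;  a_4 = 0;  u_3 = (u_2 − 0)/2 = 0
  u_3 = 0;  a_5 = 0;  u_4 = (u_3 − 0)/2 = 0
Digits: (0, 0, 1, 0, 0, 0).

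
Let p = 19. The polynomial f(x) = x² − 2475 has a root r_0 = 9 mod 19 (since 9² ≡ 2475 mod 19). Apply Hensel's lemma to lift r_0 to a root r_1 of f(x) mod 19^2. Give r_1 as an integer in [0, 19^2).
r_1 = 142 (mod 361)

Hensel's recurrence: r_{i+1} = r_i − f(r_i)·(f′(r_i))^{-1} mod 19^{i+2}, with f′(x) = 2x. Iterate:
  r_0 = 9 (mod 19)
  r_1 = 142 (mod 361)
Final: r_1 = 142, and one checks f(r_1) ≡ 0 mod 19^2.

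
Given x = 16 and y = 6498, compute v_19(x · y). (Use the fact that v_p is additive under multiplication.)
v_19(103968) = 2

v_p(x) = 0 (factor: 16 = 19^0 · 16); v_p(y) = 2 (factor: 6498 = 19^2 · 18). Additivity: v_p(xy) = v_p(x) + v_p(y) = 0 + 2 = 2. (Direct check: xy = 103968 = 19^2 · (288).)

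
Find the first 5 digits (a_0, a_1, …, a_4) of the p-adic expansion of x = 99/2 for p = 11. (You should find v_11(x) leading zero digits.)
(a_0, …, a_4) = (0, 10, 5, 5, 5)

v_11(99/2) = 1, so a_0 = ... = a_0 = 0. Factor out: x = 11^1 · u with u = 9/2 a unit in ℤ_11. Expand u iteratively via a_{v+i} = u_i mod 11, u_{i+1} = (u_i − a_{v+i})/11:
  u_0 = 9/2;  a_1 = 10;  u_1 = (u_0 − 10)/11 = -1/2
  u_1 = -1/2;  a_2 = 5;  u_2 = (u_1 − 5)/11 = -1/2
  u_2 = -1/2;  a_3 = 5;  u_3 = (u_2 − 5)/11 = -1/2
  u_3 = -1/2;  a_4 = 5;  u_4 = (u_3 − 5)/11 = -1/2
Digits: (0, 10, 5, 5, 5).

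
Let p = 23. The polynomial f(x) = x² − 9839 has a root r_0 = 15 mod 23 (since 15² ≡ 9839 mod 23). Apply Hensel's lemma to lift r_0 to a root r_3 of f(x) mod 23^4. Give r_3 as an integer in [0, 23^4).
r_3 = 165983 (mod 279841)

Hensel's recurrence: r_{i+1} = r_i − f(r_i)·(f′(r_i))^{-1} mod 23^{i+2}, with f′(x) = 2x. Iterate:
  r_0 = 15 (mod 23)
  r_1 = 406 (mod 529)
  r_2 = 7812 (mod 12167)
  r_3 = 165983 (mod 279841)
Final: r_3 = 165983, and one checks f(r_3) ≡ 0 mod 23^4.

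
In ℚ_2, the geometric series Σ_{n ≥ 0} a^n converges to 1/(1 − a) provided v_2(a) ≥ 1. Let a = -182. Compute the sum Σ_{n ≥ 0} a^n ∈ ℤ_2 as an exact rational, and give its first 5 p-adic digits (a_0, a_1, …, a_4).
Σ a^n = 1/(1 − a) = 1/183;  first 5 digits = (1, 1, 1, 0, 0)

v_2(a) = 1 ≥ 1, so the series converges in ℤ_2 to 1/(1 − a) = 1/(1 − (-182)) = 1/183. Expand this rational in ℤ_2: compute digits iteratively via d_i = x_i mod 2, x_{i+1} = (x_i − d_i)/2. The first 5 digits are (1, 1, 1, 0, 0).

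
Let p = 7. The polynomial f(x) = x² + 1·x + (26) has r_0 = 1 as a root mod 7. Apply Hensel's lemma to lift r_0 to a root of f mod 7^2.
r_1 = 8 (mod 49)

Hensel: r_{i+1} = r_i − f(r_i)·(f′(r_i))^{-1} mod 7^{i+2}, f′(x) = 2x + 1. Iterate:
  r_0 = 1 (mod 7)
  r_1 = 8 (mod 49)
Final: r = 8 satisfies f(r) ≡ 0 mod 7^2.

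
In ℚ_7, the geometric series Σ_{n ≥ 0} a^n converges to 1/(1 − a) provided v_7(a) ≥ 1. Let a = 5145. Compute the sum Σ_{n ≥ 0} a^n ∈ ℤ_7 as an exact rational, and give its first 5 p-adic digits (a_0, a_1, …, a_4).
Σ a^n = 1/(1 − a) = -1/5144;  first 5 digits = (1, 0, 0, 1, 2)

v_7(a) = 3 ≥ 1, so the series converges in ℤ_7 to 1/(1 − a) = 1/(1 − 5145) = -1/5144. Expand this rational in ℤ_7: compute digits iteratively via d_i = x_i mod 7, x_{i+1} = (x_i − d_i)/7. The first 5 digits are (1, 0, 0, 1, 2).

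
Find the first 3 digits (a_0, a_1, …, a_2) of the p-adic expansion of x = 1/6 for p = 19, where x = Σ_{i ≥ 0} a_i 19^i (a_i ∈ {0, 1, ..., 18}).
(a_0, …, a_2) = (16, 15, 15)

v_19(1/6) = 0 (numerator and denominator both coprime to 19), so x ∈ ℤ_19^×. Compute digits iteratively via a_i = x_i mod 19, x_{i+1} = (x_i − a_i)/19, with x_0 = x:
  x_0 = 1/6;  a_0 = 16;  x_1 = (x_0 − 16)/19 = -5/6
  x_1 = -5/6;  a_1 = 15;  x_2 = (x_1 − 15)/19 = -5/6
  x_2 = -5/6;  a_2 = 15;  x_3 = (x_2 − 15)/19 = -5/6
Digits: (16, 15, 15).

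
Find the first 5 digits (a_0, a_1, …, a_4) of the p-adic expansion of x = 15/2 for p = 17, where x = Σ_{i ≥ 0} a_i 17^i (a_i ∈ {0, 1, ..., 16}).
(a_0, …, a_4) = (16, 8, 8, 8, 8)

v_17(15/2) = 0 (numerator and denominator both coprime to 17), so x ∈ ℤ_17^×. Compute digits iteratively via a_i = x_i mod 17, x_{i+1} = (x_i − a_i)/17, with x_0 = x:
  x_0 = 15/2;  a_0 = 16;  x_1 = (x_0 − 16)/17 = -1/2
  x_1 = -1/2;  a_1 = 8;  x_2 = (x_1 − 8)/17 = -1/2
  x_2 = -1/2;  a_2 = 8;  x_3 = (x_2 − 8)/17 = -1/2
  x_3 = -1/2;  a_3 = 8;  x_4 = (x_3 − 8)/17 = -1/2
  x_4 = -1/2;  a_4 = 8;  x_5 = (x_4 − 8)/17 = -1/2
Digits: (16, 8, 8, 8, 8).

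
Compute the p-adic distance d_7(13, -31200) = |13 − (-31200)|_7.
d_7(13, -31200) = 1/2401

Step 1 — x − y = 13 − (-31200) = 31213. Step 2 — v_7(31213) = 4 (factor: 31213 = (7^4 · 13); the sign does not affect v_p). Step 3 — |x − y|_7 = 7^{-4} = 1/2401.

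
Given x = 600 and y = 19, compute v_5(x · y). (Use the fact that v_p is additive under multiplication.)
v_5(11400) = 2

v_p(x) = 2 (factor: 600 = 5^2 · 24); v_p(y) = 0 (factor: 19 = 5^0 · 19). Additivity: v_p(xy) = v_p(x) + v_p(y) = 2 + 0 = 2. (Direct check: xy = 11400 = 5^2 · (456).)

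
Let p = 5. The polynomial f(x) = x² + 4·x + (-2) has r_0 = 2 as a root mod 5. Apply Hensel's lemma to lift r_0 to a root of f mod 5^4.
r_3 = 107 (mod 625)

Hensel: r_{i+1} = r_i − f(r_i)·(f′(r_i))^{-1} mod 5^{i+2}, f′(x) = 2x + 4. Iterate:
  r_0 = 2 (mod 5)
  r_1 = 7 (mod 25)
  r_2 = 107 (mod 125)
  r_3 = 107 (mod 625)
Final: r = 107 satisfies f(r) ≡ 0 mod 5^4.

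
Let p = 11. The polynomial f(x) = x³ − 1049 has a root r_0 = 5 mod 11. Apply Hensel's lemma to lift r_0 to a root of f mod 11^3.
r_2 = 27 (mod 1331)

Hensel: r_{i+1} = r_i − f(r_i)/f′(r_i) mod 11^{i+2}, where f′(x) = 3x². Iterate:
  r_0 = 5 (mod 11)
  r_1 = 27 (mod 121)
  r_2 = 27 (mod 1331)
Final: r = 27 with f(r) ≡ 0 mod 11^3.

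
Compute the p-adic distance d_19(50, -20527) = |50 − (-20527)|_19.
d_19(50, -20527) = 1/6859

Step 1 — x − y = 50 − (-20527) = 20577. Step 2 — v_19(20577) = 3 (factor: 20577 = (19^3 · 3); the sign does not affect v_p). Step 3 — |x − y|_19 = 19^{-3} = 1/6859.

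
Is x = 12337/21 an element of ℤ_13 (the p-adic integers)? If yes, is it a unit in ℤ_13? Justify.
x ∈ ℤ_13 but not a unit; v_13(x) = 2 > 0

ℤ_13 = {x ∈ ℚ_13 : v_13(x) ≥ 0} and ℤ_13^× = {x ∈ ℤ_13 : v_13(x) = 0}. Here v_13(12337/21) = v_13(num) − v_13(den) = 2; compare against these criteria.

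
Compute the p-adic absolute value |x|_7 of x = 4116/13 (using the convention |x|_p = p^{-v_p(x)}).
|4116/13|_7 = 1/343

Step 1 — compute v_7(x) by factoring powers of 7 out of the numerator and denominator: v_7(4116/13) = 3. Step 2 — apply |x|_p = p^{-v_p(x)} = 7^{-3} = 1/343.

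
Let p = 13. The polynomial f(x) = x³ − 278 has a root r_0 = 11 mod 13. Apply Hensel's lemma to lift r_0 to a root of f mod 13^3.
r_2 = 1740 (mod 2197)

Hensel: r_{i+1} = r_i − f(r_i)/f′(r_i) mod 13^{i+2}, where f′(x) = 3x². Iterate:
  r_0 = 11 (mod 13)
  r_1 = 50 (mod 169)
  r_2 = 1740 (mod 2197)
Final: r = 1740 with f(r) ≡ 0 mod 13^3.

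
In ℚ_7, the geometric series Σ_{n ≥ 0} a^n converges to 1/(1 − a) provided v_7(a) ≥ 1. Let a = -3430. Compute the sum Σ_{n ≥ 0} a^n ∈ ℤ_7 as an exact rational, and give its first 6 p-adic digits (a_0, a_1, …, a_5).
Σ a^n = 1/(1 − a) = 1/3431;  first 6 digits = (1, 0, 0, 4, 5, 6)

v_7(a) = 3 ≥ 1, so the series converges in ℤ_7 to 1/(1 − a) = 1/(1 − (-3430)) = 1/3431. Expand this rational in ℤ_7: compute digits iteratively via d_i = x_i mod 7, x_{i+1} = (x_i − d_i)/7. The first 6 digits are (1, 0, 0, 4, 5, 6).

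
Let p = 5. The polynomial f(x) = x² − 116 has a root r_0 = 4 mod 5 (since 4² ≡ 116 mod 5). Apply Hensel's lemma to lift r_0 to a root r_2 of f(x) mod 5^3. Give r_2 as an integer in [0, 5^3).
r_2 = 79 (mod 125)

Hensel's recurrence: r_{i+1} = r_i − f(r_i)·(f′(r_i))^{-1} mod 5^{i+2}, with f′(x) = 2x. Iterate:
  r_0 = 4 (mod 5)
  r_1 = 4 (mod 25)
  r_2 = 79 (mod 125)
Final: r_2 = 79, and one checks f(r_2) ≡ 0 mod 5^3.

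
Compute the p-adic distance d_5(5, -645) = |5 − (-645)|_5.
d_5(5, -645) = 1/25

Step 1 — x − y = 5 − (-645) = 650. Step 2 — v_5(650) = 2 (factor: 650 = (5^2 · 26); the sign does not affect v_p). Step 3 — |x − y|_5 = 5^{-2} = 1/25.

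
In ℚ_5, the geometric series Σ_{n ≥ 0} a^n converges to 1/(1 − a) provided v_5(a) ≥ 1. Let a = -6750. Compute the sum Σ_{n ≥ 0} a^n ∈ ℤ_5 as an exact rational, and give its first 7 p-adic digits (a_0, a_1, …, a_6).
Σ a^n = 1/(1 − a) = 1/6751;  first 7 digits = (1, 0, 0, 1, 4, 2, 0)

v_5(a) = 3 ≥ 1, so the series converges in ℤ_5 to 1/(1 − a) = 1/(1 − (-6750)) = 1/6751. Expand this rational in ℤ_5: compute digits iteratively via d_i = x_i mod 5, x_{i+1} = (x_i − d_i)/5. The first 7 digits are (1, 0, 0, 1, 4, 2, 0).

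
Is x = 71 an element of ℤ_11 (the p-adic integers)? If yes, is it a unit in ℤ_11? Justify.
x ∈ ℤ_11^× (unit); v_11(x) = 0

ℤ_11 = {x ∈ ℚ_11 : v_11(x) ≥ 0} and ℤ_11^× = {x ∈ ℤ_11 : v_11(x) = 0}. Here v_11(71) = v_11(num) − v_11(den) = 0; compare against these criteria.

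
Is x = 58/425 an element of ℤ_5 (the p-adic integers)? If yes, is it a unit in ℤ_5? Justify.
x ∉ ℤ_5 (v_5(x) = -2 < 0)

ℤ_5 = {x ∈ ℚ_5 : v_5(x) ≥ 0} and ℤ_5^× = {x ∈ ℤ_5 : v_5(x) = 0}. Here v_5(58/425) = v_5(num) − v_5(den) = -2; compare against these criteria.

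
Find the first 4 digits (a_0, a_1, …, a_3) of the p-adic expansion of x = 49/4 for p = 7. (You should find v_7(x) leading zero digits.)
(a_0, …, a_3) = (0, 0, 2, 5)

v_7(49/4) = 2, so a_0 = ... = a_1 = 0. Factor out: x = 7^2 · u with u = 1/4 a unit in ℤ_7. Expand u iteratively via a_{v+i} = u_i mod 7, u_{i+1} = (u_i − a_{v+i})/7:
  u_0 = 1/4;  a_2 = 2;  u_1 = (u_0 − 2)/7 = -1/4
  u_1 = -1/4;  a_3 = 5;  u_2 = (u_1 − 5)/7 = -3/4
Digits: (0, 0, 2, 5).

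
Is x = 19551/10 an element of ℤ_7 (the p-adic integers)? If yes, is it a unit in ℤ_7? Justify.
x ∈ ℤ_7 but not a unit; v_7(x) = 3 > 0

ℤ_7 = {x ∈ ℚ_7 : v_7(x) ≥ 0} and ℤ_7^× = {x ∈ ℤ_7 : v_7(x) = 0}. Here v_7(19551/10) = v_7(num) − v_7(den) = 3; compare against these criteria.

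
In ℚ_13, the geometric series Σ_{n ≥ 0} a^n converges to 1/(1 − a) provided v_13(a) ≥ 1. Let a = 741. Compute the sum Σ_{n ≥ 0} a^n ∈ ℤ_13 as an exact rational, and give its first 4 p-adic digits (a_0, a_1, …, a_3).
Σ a^n = 1/(1 − a) = -1/740;  first 4 digits = (1, 5, 3, 11)

v_13(a) = 1 ≥ 1, so the series converges in ℤ_13 to 1/(1 − a) = 1/(1 − 741) = -1/740. Expand this rational in ℤ_13: compute digits iteratively via d_i = x_i mod 13, x_{i+1} = (x_i − d_i)/13. The first 4 digits are (1, 5, 3, 11).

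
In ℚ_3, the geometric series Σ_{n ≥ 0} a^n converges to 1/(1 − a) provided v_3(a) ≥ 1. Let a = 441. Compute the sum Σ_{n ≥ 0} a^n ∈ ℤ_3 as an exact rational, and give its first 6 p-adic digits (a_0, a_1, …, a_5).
Σ a^n = 1/(1 − a) = -1/440;  first 6 digits = (1, 0, 1, 1, 0, 1)

v_3(a) = 2 ≥ 1, so the series converges in ℤ_3 to 1/(1 − a) = 1/(1 − 441) = -1/440. Expand this rational in ℤ_3: compute digits iteratively via d_i = x_i mod 3, x_{i+1} = (x_i − d_i)/3. The first 6 digits are (1, 0, 1, 1, 0, 1).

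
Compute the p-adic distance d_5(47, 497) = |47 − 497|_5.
d_5(47, 497) = 1/25

Step 1 — x − y = 47 − 497 = -450. Step 2 — v_5(-450) = 2 (factor: -450 = −(5^2 · 18); the sign does not affect v_p). Step 3 — |x − y|_5 = 5^{-2} = 1/25.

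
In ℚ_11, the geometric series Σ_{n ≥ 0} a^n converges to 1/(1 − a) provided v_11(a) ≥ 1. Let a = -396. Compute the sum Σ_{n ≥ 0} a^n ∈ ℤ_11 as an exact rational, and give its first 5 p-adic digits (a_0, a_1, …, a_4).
Σ a^n = 1/(1 − a) = 1/397;  first 5 digits = (1, 8, 5, 2, 8)

v_11(a) = 1 ≥ 1, so the series converges in ℤ_11 to 1/(1 − a) = 1/(1 − (-396)) = 1/397. Expand this rational in ℤ_11: compute digits iteratively via d_i = x_i mod 11, x_{i+1} = (x_i − d_i)/11. The first 5 digits are (1, 8, 5, 2, 8).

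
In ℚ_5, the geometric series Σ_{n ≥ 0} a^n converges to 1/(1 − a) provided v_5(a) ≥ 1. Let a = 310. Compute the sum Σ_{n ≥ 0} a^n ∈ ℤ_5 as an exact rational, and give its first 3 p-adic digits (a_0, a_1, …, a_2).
Σ a^n = 1/(1 − a) = -1/309;  first 3 digits = (1, 2, 1)

v_5(a) = 1 ≥ 1, so the series converges in ℤ_5 to 1/(1 − a) = 1/(1 − 310) = -1/309. Expand this rational in ℤ_5: compute digits iteratively via d_i = x_i mod 5, x_{i+1} = (x_i − d_i)/5. The first 3 digits are (1, 2, 1).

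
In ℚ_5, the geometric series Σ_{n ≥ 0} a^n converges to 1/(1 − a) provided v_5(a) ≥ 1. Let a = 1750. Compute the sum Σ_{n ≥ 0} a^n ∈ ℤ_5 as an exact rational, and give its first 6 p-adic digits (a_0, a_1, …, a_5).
Σ a^n = 1/(1 − a) = -1/1749;  first 6 digits = (1, 0, 0, 4, 2, 0)

v_5(a) = 3 ≥ 1, so the series converges in ℤ_5 to 1/(1 − a) = 1/(1 − 1750) = -1/1749. Expand this rational in ℤ_5: compute digits iteratively via d_i = x_i mod 5, x_{i+1} = (x_i − d_i)/5. The first 6 digits are (1, 0, 0, 4, 2, 0).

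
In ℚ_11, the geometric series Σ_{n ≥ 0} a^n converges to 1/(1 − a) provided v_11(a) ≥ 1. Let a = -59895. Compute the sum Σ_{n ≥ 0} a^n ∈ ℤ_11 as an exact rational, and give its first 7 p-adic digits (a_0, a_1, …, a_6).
Σ a^n = 1/(1 − a) = 1/59896;  first 7 digits = (1, 0, 0, 10, 6, 10, 0)

v_11(a) = 3 ≥ 1, so the series converges in ℤ_11 to 1/(1 − a) = 1/(1 − (-59895)) = 1/59896. Expand this rational in ℤ_11: compute digits iteratively via d_i = x_i mod 11, x_{i+1} = (x_i − d_i)/11. The first 7 digits are (1, 0, 0, 10, 6, 10, 0).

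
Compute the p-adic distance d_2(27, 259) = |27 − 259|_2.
d_2(27, 259) = 1/8

Step 1 — x − y = 27 − 259 = -232. Step 2 — v_2(-232) = 3 (factor: -232 = −(2^3 · 29); the sign does not affect v_p). Step 3 — |x − y|_2 = 2^{-3} = 1/8.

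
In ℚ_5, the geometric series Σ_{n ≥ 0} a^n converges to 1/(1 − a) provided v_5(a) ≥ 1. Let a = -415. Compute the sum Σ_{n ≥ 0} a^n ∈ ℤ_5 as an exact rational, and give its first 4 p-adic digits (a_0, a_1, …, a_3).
Σ a^n = 1/(1 − a) = 1/416;  first 4 digits = (1, 2, 2, 2)

v_5(a) = 1 ≥ 1, so the series converges in ℤ_5 to 1/(1 − a) = 1/(1 − (-415)) = 1/416. Expand this rational in ℤ_5: compute digits iteratively via d_i = x_i mod 5, x_{i+1} = (x_i − d_i)/5. The first 4 digits are (1, 2, 2, 2).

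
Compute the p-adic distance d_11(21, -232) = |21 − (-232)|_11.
d_11(21, -232) = 1/11

Step 1 — x − y = 21 − (-232) = 253. Step 2 — v_11(253) = 1 (factor: 253 = (11^1 · 23); the sign does not affect v_p). Step 3 — |x − y|_11 = 11^{-1} = 1/11.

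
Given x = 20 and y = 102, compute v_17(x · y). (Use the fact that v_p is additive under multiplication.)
v_17(2040) = 1

v_p(x) = 0 (factor: 20 = 17^0 · 20); v_p(y) = 1 (factor: 102 = 17^1 · 6). Additivity: v_p(xy) = v_p(x) + v_p(y) = 0 + 1 = 1. (Direct check: xy = 2040 = 17^1 · (120).)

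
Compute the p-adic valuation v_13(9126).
v_13(9126) = 2

v_13(n) is the largest exponent k such that 13^k divides n. Factor out: 9126 = 13^2 · 54. (Sign doesn't affect v_p.) So v_13(9126) = 2.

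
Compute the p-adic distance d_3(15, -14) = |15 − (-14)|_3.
d_3(15, -14) = 1

Step 1 — x − y = 15 − (-14) = 29. Step 2 — v_3(29) = 0 (factor: 29 = (3^0 · 29); the sign does not affect v_p). Step 3 — |x − y|_3 = 3^{0} = 1.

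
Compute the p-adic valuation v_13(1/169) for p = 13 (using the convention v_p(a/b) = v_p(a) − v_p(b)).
v_13(1/169) = -2

Factor powers of 13 from the numerator and denominator of the reduced fraction: 1 = 13^0 · 1 and 169 = 13^2 · 1. Apply v_p(a/b) = v_p(a) − v_p(b): v_13(1/169) = 0 − 2 = -2.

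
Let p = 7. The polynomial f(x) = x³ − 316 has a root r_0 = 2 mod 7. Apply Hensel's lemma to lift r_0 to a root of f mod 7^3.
r_2 = 289 (mod 343)

Hensel: r_{i+1} = r_i − f(r_i)/f′(r_i) mod 7^{i+2}, where f′(x) = 3x². Iterate:
  r_0 = 2 (mod 7)
  r_1 = 44 (mod 49)
  r_2 = 289 (mod 343)
Final: r = 289 with f(r) ≡ 0 mod 7^3.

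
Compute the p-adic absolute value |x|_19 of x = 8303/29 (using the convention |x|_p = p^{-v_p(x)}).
|8303/29|_19 = 1/361

Step 1 — compute v_19(x) by factoring powers of 19 out of the numerator and denominator: v_19(8303/29) = 2. Step 2 — apply |x|_p = p^{-v_p(x)} = 19^{-2} = 1/361.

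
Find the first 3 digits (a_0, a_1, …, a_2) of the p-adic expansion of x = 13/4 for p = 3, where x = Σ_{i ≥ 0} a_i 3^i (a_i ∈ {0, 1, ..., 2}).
(a_0, …, a_2) = (1, 0, 1)

v_3(13/4) = 0 (numerator and denominator both coprime to 3), so x ∈ ℤ_3^×. Compute digits iteratively via a_i = x_i mod 3, x_{i+1} = (x_i − a_i)/3, with x_0 = x:
  x_0 = 13/4;  a_0 = 1;  x_1 = (x_0 − 1)/3 = 3/4
  x_1 = 3/4;  a_1 = 0;  x_2 = (x_1 − 0)/3 = 1/4
  x_2 = 1/4;  a_2 = 1;  x_3 = (x_2 − 1)/3 = -1/4
Digits: (1, 0, 1).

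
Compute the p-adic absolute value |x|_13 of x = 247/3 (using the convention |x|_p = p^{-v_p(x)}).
|247/3|_13 = 1/13

Step 1 — compute v_13(x) by factoring powers of 13 out of the numerator and denominator: v_13(247/3) = 1. Step 2 — apply |x|_p = p^{-v_p(x)} = 13^{-1} = 1/13.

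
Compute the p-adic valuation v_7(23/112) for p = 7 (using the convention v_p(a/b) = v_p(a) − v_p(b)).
v_7(23/112) = -1

Factor powers of 7 from the numerator and denominator of the reduced fraction: 23 = 7^0 · 23 and 112 = 7^1 · 16. Apply v_p(a/b) = v_p(a) − v_p(b): v_7(23/112) = 0 − 1 = -1.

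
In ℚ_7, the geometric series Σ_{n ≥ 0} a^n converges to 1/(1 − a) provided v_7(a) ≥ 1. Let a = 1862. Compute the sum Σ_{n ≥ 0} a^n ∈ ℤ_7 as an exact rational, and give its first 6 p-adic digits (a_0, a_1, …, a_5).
Σ a^n = 1/(1 − a) = -1/1861;  first 6 digits = (1, 0, 3, 5, 2, 3)

v_7(a) = 2 ≥ 1, so the series converges in ℤ_7 to 1/(1 − a) = 1/(1 − 1862) = -1/1861. Expand this rational in ℤ_7: compute digits iteratively via d_i = x_i mod 7, x_{i+1} = (x_i − d_i)/7. The first 6 digits are (1, 0, 3, 5, 2, 3).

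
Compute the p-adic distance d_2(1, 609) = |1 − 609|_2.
d_2(1, 609) = 1/32

Step 1 — x − y = 1 − 609 = -608. Step 2 — v_2(-608) = 5 (factor: -608 = −(2^5 · 19); the sign does not affect v_p). Step 3 — |x − y|_2 = 2^{-5} = 1/32.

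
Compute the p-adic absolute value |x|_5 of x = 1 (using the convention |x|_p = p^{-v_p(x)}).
|1|_5 = 1

Step 1 — compute v_5(x) by factoring powers of 5 out of the numerator and denominator: v_5(1) = 0. Step 2 — apply |x|_p = p^{-v_p(x)} = 5^{0} = 1.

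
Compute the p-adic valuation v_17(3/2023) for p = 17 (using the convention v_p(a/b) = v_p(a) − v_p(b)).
v_17(3/2023) = -2

Factor powers of 17 from the numerator and denominator of the reduced fraction: 3 = 17^0 · 3 and 2023 = 17^2 · 7. Apply v_p(a/b) = v_p(a) − v_p(b): v_17(3/2023) = 0 − 2 = -2.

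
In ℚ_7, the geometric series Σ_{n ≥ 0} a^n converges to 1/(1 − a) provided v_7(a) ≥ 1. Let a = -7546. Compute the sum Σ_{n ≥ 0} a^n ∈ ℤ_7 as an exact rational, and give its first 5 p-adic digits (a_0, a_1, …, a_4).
Σ a^n = 1/(1 − a) = 1/7547;  first 5 digits = (1, 0, 0, 6, 3)

v_7(a) = 3 ≥ 1, so the series converges in ℤ_7 to 1/(1 − a) = 1/(1 − (-7546)) = 1/7547. Expand this rational in ℤ_7: compute digits iteratively via d_i = x_i mod 7, x_{i+1} = (x_i − d_i)/7. The first 5 digits are (1, 0, 0, 6, 3).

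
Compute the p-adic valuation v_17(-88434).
v_17(-88434) = 3

v_17(n) is the largest exponent k such that 17^k divides n. Factor out: -88434 = -17^3 · 18. (Sign doesn't affect v_p.) So v_17(-88434) = 3.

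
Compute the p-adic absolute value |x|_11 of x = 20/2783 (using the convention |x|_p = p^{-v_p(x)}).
|20/2783|_11 = 121

Step 1 — compute v_11(x) by factoring powers of 11 out of the numerator and denominator: v_11(20/2783) = -2. Step 2 — apply |x|_p = p^{-v_p(x)} = 11^{2} = 121.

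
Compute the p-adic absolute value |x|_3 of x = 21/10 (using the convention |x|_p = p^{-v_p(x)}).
|21/10|_3 = 1/3

Step 1 — compute v_3(x) by factoring powers of 3 out of the numerator and denominator: v_3(21/10) = 1. Step 2 — apply |x|_p = p^{-v_p(x)} = 3^{-1} = 1/3.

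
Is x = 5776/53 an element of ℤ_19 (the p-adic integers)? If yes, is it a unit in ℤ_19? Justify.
x ∈ ℤ_19 but not a unit; v_19(x) = 2 > 0

ℤ_19 = {x ∈ ℚ_19 : v_19(x) ≥ 0} and ℤ_19^× = {x ∈ ℤ_19 : v_19(x) = 0}. Here v_19(5776/53) = v_19(num) − v_19(den) = 2; compare against these criteria.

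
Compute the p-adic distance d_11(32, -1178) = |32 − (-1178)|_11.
d_11(32, -1178) = 1/121

Step 1 — x − y = 32 − (-1178) = 1210. Step 2 — v_11(1210) = 2 (factor: 1210 = (11^2 · 10); the sign does not affect v_p). Step 3 — |x − y|_11 = 11^{-2} = 1/121.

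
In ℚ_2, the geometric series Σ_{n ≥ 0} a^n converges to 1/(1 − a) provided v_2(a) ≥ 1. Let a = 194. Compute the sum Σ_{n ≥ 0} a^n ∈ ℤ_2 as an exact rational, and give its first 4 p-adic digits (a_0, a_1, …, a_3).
Σ a^n = 1/(1 − a) = -1/193;  first 4 digits = (1, 1, 1, 1)

v_2(a) = 1 ≥ 1, so the series converges in ℤ_2 to 1/(1 − a) = 1/(1 − 194) = -1/193. Expand this rational in ℤ_2: compute digits iteratively via d_i = x_i mod 2, x_{i+1} = (x_i − d_i)/2. The first 4 digits are (1, 1, 1, 1).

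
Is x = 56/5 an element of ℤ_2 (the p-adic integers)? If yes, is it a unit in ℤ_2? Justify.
x ∈ ℤ_2 but not a unit; v_2(x) = 3 > 0

ℤ_2 = {x ∈ ℚ_2 : v_2(x) ≥ 0} and ℤ_2^× = {x ∈ ℤ_2 : v_2(x) = 0}. Here v_2(56/5) = v_2(num) − v_2(den) = 3; compare against these criteria.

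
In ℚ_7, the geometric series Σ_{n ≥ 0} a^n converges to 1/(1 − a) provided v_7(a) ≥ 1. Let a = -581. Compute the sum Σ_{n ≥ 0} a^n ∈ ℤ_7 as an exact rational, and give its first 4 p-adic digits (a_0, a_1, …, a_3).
Σ a^n = 1/(1 − a) = 1/582;  first 4 digits = (1, 1, 3, 3)

v_7(a) = 1 ≥ 1, so the series converges in ℤ_7 to 1/(1 − a) = 1/(1 − (-581)) = 1/582. Expand this rational in ℤ_7: compute digits iteratively via d_i = x_i mod 7, x_{i+1} = (x_i − d_i)/7. The first 4 digits are (1, 1, 3, 3).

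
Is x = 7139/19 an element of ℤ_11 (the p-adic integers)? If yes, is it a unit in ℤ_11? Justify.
x ∈ ℤ_11 but not a unit; v_11(x) = 2 > 0

ℤ_11 = {x ∈ ℚ_11 : v_11(x) ≥ 0} and ℤ_11^× = {x ∈ ℤ_11 : v_11(x) = 0}. Here v_11(7139/19) = v_11(num) − v_11(den) = 2; compare against these criteria.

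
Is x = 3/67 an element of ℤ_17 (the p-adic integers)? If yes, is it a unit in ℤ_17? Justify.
x ∈ ℤ_17^× (unit); v_17(x) = 0

ℤ_17 = {x ∈ ℚ_17 : v_17(x) ≥ 0} and ℤ_17^× = {x ∈ ℤ_17 : v_17(x) = 0}. Here v_17(3/67) = v_17(num) − v_17(den) = 0; compare against these criteria.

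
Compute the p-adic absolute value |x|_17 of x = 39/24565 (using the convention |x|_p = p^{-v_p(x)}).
|39/24565|_17 = 4913

Step 1 — compute v_17(x) by factoring powers of 17 out of the numerator and denominator: v_17(39/24565) = -3. Step 2 — apply |x|_p = p^{-v_p(x)} = 17^{3} = 4913.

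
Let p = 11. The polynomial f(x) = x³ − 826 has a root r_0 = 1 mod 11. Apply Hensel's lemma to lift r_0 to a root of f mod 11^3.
r_2 = 518 (mod 1331)

Hensel: r_{i+1} = r_i − f(r_i)/f′(r_i) mod 11^{i+2}, where f′(x) = 3x². Iterate:
  r_0 = 1 (mod 11)
  r_1 = 34 (mod 121)
  r_2 = 518 (mod 1331)
Final: r = 518 with f(r) ≡ 0 mod 11^3.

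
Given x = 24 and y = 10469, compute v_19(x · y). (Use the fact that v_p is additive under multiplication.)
v_19(251256) = 2

v_p(x) = 0 (factor: 24 = 19^0 · 24); v_p(y) = 2 (factor: 10469 = 19^2 · 29). Additivity: v_p(xy) = v_p(x) + v_p(y) = 0 + 2 = 2. (Direct check: xy = 251256 = 19^2 · (696).)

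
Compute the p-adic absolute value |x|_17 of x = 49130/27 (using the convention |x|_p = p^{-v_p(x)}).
|49130/27|_17 = 1/4913

Step 1 — compute v_17(x) by factoring powers of 17 out of the numerator and denominator: v_17(49130/27) = 3. Step 2 — apply |x|_p = p^{-v_p(x)} = 17^{-3} = 1/4913.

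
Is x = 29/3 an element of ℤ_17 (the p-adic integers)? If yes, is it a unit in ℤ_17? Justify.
x ∈ ℤ_17^× (unit); v_17(x) = 0

ℤ_17 = {x ∈ ℚ_17 : v_17(x) ≥ 0} and ℤ_17^× = {x ∈ ℤ_17 : v_17(x) = 0}. Here v_17(29/3) = v_17(num) − v_17(den) = 0; compare against these criteria.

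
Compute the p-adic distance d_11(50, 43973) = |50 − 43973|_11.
d_11(50, 43973) = 1/14641

Step 1 — x − y = 50 − 43973 = -43923. Step 2 — v_11(-43923) = 4 (factor: -43923 = −(11^4 · 3); the sign does not affect v_p). Step 3 — |x − y|_11 = 11^{-4} = 1/14641.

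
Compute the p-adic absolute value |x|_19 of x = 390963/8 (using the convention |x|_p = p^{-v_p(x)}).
|390963/8|_19 = 1/130321

Step 1 — compute v_19(x) by factoring powers of 19 out of the numerator and denominator: v_19(390963/8) = 4. Step 2 — apply |x|_p = p^{-v_p(x)} = 19^{-4} = 1/130321.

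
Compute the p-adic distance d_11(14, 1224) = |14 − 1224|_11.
d_11(14, 1224) = 1/121

Step 1 — x − y = 14 − 1224 = -1210. Step 2 — v_11(-1210) = 2 (factor: -1210 = −(11^2 · 10); the sign does not affect v_p). Step 3 — |x − y|_11 = 11^{-2} = 1/121.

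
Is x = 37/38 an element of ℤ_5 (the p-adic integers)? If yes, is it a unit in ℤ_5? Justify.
x ∈ ℤ_5^× (unit); v_5(x) = 0

ℤ_5 = {x ∈ ℚ_5 : v_5(x) ≥ 0} and ℤ_5^× = {x ∈ ℤ_5 : v_5(x) = 0}. Here v_5(37/38) = v_5(num) − v_5(den) = 0; compare against these criteria.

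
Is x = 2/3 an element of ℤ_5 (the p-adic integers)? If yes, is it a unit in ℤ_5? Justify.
x ∈ ℤ_5^× (unit); v_5(x) = 0

ℤ_5 = {x ∈ ℚ_5 : v_5(x) ≥ 0} and ℤ_5^× = {x ∈ ℤ_5 : v_5(x) = 0}. Here v_5(2/3) = v_5(num) − v_5(den) = 0; compare against these criteria.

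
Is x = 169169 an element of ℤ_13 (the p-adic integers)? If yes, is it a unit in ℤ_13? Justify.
x ∈ ℤ_13 but not a unit; v_13(x) = 3 > 0

ℤ_13 = {x ∈ ℚ_13 : v_13(x) ≥ 0} and ℤ_13^× = {x ∈ ℤ_13 : v_13(x) = 0}. Here v_13(169169) = v_13(num) − v_13(den) = 3; compare against these criteria.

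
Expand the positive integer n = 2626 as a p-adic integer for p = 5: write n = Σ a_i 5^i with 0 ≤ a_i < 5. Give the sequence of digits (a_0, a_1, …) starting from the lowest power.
(a_0, a_1, …) = (1, 0, 0, 1, 4)

Repeated division by 5 gives the digits low-to-high: 2626 = 1 + 1·5^3 + 4·5^4. Digit sequence: (1, 0, 0, 1, 4).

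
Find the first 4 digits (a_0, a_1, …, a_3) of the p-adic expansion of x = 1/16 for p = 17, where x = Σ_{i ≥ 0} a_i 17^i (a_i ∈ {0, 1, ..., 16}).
(a_0, …, a_3) = (16, 15, 15, 15)

v_17(1/16) = 0 (numerator and denominator both coprime to 17), so x ∈ ℤ_17^×. Compute digits iteratively via a_i = x_i mod 17, x_{i+1} = (x_i − a_i)/17, with x_0 = x:
  x_0 = 1/16;  a_0 = 16;  x_1 = (x_0 − 16)/17 = -15/16
  x_1 = -15/16;  a_1 = 15;  x_2 = (x_1 − 15)/17 = -15/16
  x_2 = -15/16;  a_2 = 15;  x_3 = (x_2 − 15)/17 = -15/16
  x_3 = -15/16;  a_3 = 15;  x_4 = (x_3 − 15)/17 = -15/16
Digits: (16, 15, 15, 15).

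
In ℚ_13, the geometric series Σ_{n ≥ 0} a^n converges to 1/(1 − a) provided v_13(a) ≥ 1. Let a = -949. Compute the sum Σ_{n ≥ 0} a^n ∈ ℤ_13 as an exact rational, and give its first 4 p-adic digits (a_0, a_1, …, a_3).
Σ a^n = 1/(1 − a) = 1/950;  first 4 digits = (1, 5, 6, 1)

v_13(a) = 1 ≥ 1, so the series converges in ℤ_13 to 1/(1 − a) = 1/(1 − (-949)) = 1/950. Expand this rational in ℤ_13: compute digits iteratively via d_i = x_i mod 13, x_{i+1} = (x_i − d_i)/13. The first 4 digits are (1, 5, 6, 1).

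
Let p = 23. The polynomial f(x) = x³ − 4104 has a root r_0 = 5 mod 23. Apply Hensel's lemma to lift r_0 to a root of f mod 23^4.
r_3 = 45545 (mod 279841)

Hensel: r_{i+1} = r_i − f(r_i)/f′(r_i) mod 23^{i+2}, where f′(x) = 3x². Iterate:
  r_0 = 5 (mod 23)
  r_1 = 51 (mod 529)
  r_2 = 9044 (mod 12167)
  r_3 = 45545 (mod 279841)
Final: r = 45545 with f(r) ≡ 0 mod 23^4.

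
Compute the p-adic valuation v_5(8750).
v_5(8750) = 4

v_5(n) is the largest exponent k such that 5^k divides n. Factor out: 8750 = 5^4 · 14. (Sign doesn't affect v_p.) So v_5(8750) = 4.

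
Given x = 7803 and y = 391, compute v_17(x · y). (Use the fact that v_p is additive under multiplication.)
v_17(3050973) = 3

v_p(x) = 2 (factor: 7803 = 17^2 · 27); v_p(y) = 1 (factor: 391 = 17^1 · 23). Additivity: v_p(xy) = v_p(x) + v_p(y) = 2 + 1 = 3. (Direct check: xy = 3050973 = 17^3 · (621).)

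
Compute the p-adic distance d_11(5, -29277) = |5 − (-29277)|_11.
d_11(5, -29277) = 1/14641

Step 1 — x − y = 5 − (-29277) = 29282. Step 2 — v_11(29282) = 4 (factor: 29282 = (11^4 · 2); the sign does not affect v_p). Step 3 — |x − y|_11 = 11^{-4} = 1/14641.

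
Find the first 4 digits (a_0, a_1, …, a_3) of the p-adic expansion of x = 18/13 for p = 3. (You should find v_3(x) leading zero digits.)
(a_0, …, a_3) = (0, 0, 2, 1)

v_3(18/13) = 2, so a_0 = ... = a_1 = 0. Factor out: x = 3^2 · u with u = 2/13 a unit in ℤ_3. Expand u iteratively via a_{v+i} = u_i mod 3, u_{i+1} = (u_i − a_{v+i})/3:
  u_0 = 2/13;  a_2 = 2;  u_1 = (u_0 − 2)/3 = -8/13
  u_1 = -8/13;  a_3 = 1;  u_2 = (u_1 − 1)/3 = -7/13
Digits: (0, 0, 2, 1).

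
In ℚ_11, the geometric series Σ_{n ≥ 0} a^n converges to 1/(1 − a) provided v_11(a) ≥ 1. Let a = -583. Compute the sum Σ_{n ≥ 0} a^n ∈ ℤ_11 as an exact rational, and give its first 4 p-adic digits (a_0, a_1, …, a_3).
Σ a^n = 1/(1 − a) = 1/584;  first 4 digits = (1, 2, 10, 9)

v_11(a) = 1 ≥ 1, so the series converges in ℤ_11 to 1/(1 − a) = 1/(1 − (-583)) = 1/584. Expand this rational in ℤ_11: compute digits iteratively via d_i = x_i mod 11, x_{i+1} = (x_i − d_i)/11. The first 4 digits are (1, 2, 10, 9).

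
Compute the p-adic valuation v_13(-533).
v_13(-533) = 1

v_13(n) is the largest exponent k such that 13^k divides n. Factor out: -533 = -13^1 · 41. (Sign doesn't affect v_p.) So v_13(-533) = 1.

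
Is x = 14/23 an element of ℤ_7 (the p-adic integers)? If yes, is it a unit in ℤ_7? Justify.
x ∈ ℤ_7 but not a unit; v_7(x) = 1 > 0

ℤ_7 = {x ∈ ℚ_7 : v_7(x) ≥ 0} and ℤ_7^× = {x ∈ ℤ_7 : v_7(x) = 0}. Here v_7(14/23) = v_7(num) − v_7(den) = 1; compare against these criteria.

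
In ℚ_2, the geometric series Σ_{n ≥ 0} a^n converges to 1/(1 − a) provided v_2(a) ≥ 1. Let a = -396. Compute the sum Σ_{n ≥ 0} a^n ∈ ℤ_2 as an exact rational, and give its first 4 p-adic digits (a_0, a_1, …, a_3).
Σ a^n = 1/(1 − a) = 1/397;  first 4 digits = (1, 0, 1, 0)

v_2(a) = 2 ≥ 1, so the series converges in ℤ_2 to 1/(1 − a) = 1/(1 − (-396)) = 1/397. Expand this rational in ℤ_2: compute digits iteratively via d_i = x_i mod 2, x_{i+1} = (x_i − d_i)/2. The first 4 digits are (1, 0, 1, 0).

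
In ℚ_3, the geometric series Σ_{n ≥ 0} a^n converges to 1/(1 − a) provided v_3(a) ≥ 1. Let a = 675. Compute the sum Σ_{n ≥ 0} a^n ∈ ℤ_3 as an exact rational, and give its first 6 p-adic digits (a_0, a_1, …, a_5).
Σ a^n = 1/(1 − a) = -1/674;  first 6 digits = (1, 0, 0, 1, 2, 2)

v_3(a) = 3 ≥ 1, so the series converges in ℤ_3 to 1/(1 − a) = 1/(1 − 675) = -1/674. Expand this rational in ℤ_3: compute digits iteratively via d_i = x_i mod 3, x_{i+1} = (x_i − d_i)/3. The first 6 digits are (1, 0, 0, 1, 2, 2).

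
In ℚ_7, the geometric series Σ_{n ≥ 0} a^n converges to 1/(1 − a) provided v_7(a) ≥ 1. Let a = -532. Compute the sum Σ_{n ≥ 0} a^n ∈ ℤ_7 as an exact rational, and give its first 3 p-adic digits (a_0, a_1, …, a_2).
Σ a^n = 1/(1 − a) = 1/533;  first 3 digits = (1, 1, 4)

v_7(a) = 1 ≥ 1, so the series converges in ℤ_7 to 1/(1 − a) = 1/(1 − (-532)) = 1/533. Expand this rational in ℤ_7: compute digits iteratively via d_i = x_i mod 7, x_{i+1} = (x_i − d_i)/7. The first 3 digits are (1, 1, 4).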